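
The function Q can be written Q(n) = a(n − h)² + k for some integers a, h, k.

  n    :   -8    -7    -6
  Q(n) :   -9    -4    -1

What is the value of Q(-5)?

First differences 5, 3; second difference -2 = 2a, so a = -1.
Expanding, the n-coefficient is −2ah = 2h; matching it to the data gives h = -5, and then k = 0.
So Q(n) = -1(n + 5)² + 0.
Q(-5) = -1·0² + 0 = 0.

0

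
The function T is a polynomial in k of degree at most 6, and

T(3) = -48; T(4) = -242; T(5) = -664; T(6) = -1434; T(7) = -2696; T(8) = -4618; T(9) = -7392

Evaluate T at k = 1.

First differences: -194, -422, -770, -1262, -1922, -2774. Second differences: -228, -348, -492, -660, -852. Third differences: -120, -144, -168, -192. Fourth differences: -24, -24, -24.
Level-4 differences are constant, so T has degree 4.
Fitting a degree-4 polynomial gives T(k) = -k^4 - 2k³ + 7k² + 6k + 6.
Then T(1) = 16.

16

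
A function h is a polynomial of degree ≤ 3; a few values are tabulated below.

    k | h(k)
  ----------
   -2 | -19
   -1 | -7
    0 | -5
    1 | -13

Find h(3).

-59

First differences: 12, 2, -8. Second differences: -10, -10.
Level-2 differences are constant, so h has degree 2.
Fitting a degree-2 polynomial gives h(k) = -5k² - 3k - 5.
Then h(3) = -59.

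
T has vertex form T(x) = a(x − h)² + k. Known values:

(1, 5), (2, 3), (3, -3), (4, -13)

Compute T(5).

-27

First differences -2, -6, -10; second difference -4 = 2a, so a = -2.
Expanding, the x-coefficient is −2ah = 4h; matching it to the data gives h = 1, and then k = 5.
So T(x) = -2(x − 1)² + 5.
T(5) = -2·4² + 5 = -27.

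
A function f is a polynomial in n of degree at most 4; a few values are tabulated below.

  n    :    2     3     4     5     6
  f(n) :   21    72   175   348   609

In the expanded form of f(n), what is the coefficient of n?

-1

First differences: 51, 103, 173, 261. Second differences: 52, 70, 88. Third differences: 18, 18.
Level-3 differences are constant, so f has degree 3.
Fitting a degree-3 polynomial gives f(n) = 3n³ - n² - n + 3.
The coefficient of n is -1.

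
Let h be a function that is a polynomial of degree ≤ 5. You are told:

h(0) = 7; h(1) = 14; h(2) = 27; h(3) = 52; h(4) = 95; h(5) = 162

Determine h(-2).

-13

First differences: 7, 13, 25, 43, 67. Second differences: 6, 12, 18, 24. Third differences: 6, 6, 6.
Level-3 differences are constant, so h has degree 3.
Fitting a degree-3 polynomial gives h(t) = t³ + 6t + 7.
Then h(-2) = -13.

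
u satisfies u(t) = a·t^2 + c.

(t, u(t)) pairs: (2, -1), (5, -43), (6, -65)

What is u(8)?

-121

From u(2) = -1 and u(5) = -43: 4a + c = -1 and 25a + c = -43.
Subtracting: 21a = -42, so a = -2; then c = -1 − (-2)·4 = 7.
So u(t) = -2t² + 7, and u(8) = -121.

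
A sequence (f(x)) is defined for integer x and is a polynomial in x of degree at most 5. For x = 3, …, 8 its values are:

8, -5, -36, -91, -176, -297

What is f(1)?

4

First differences: -13, -31, -55, -85, -121. Second differences: -18, -24, -30, -36. Third differences: -6, -6, -6.
Level-3 differences are constant, so f has degree 3.
Fitting a degree-3 polynomial gives f(x) = -x³ + 3x² + 3x - 1.
Then f(1) = 4.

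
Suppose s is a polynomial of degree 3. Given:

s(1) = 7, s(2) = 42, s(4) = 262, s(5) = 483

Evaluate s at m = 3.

Write s(m) = am³ + bm² + cm + d; the 4 given values yield a linear system in the 4 coefficients.
Solving, s(m) = 3m³ + 4m² + 2m - 2.
Then s(3) = 121.

121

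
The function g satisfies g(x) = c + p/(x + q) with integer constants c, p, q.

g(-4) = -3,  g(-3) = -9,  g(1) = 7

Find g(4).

5

(g(x) − c)(x + q) = p for each data point; the three points give a linear system in c and q, then p follows.
Solving: c = 3, q = 2, p = 12, so g(x) = 3 + 12/(x + 2).
Then g(4) = 3 + 12/6 = 5.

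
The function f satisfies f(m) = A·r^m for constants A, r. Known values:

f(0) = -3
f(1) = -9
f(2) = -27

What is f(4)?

-243

Consecutive ratio: -9/(-3) = 3, and -27/(-9) = 3, so r = 3.
Then A·3^0 = -3 gives A = -3, and f(m) = -3·3^m.
f(4) = -3·3^4 = -243.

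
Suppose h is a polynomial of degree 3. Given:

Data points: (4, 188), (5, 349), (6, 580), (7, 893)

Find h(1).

5

Write h(m) = am³ + bm² + cm + d; the 4 given values yield a linear system in the 4 coefficients.
Solving, h(m) = 2m³ + 5m² - 6m + 4.
Then h(1) = 5.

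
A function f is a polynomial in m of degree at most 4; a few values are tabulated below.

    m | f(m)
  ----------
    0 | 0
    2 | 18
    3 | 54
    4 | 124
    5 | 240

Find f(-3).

Write f(m) = am^4 + bm³ + cm² + dm + e; the 5 given values yield a linear system in the 5 coefficients.
Solving, the leading coefficient vanishes, and f(m) = 2m³ - m² + 3m.
Then f(-3) = -72.

-72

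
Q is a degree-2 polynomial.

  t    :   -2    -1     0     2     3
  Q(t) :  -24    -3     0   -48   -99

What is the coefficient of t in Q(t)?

-6

Write Q(t) = at² + bt + c; the 5 given values yield a linear system in the 3 coefficients.
Solving, Q(t) = -9t² - 6t.
The coefficient of t is -6.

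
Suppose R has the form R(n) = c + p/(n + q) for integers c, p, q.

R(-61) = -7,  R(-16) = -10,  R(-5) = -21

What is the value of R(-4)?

(R(n) − c)(n + q) = p for each data point; the three points give a linear system in c and q, then p follows.
Solving: c = -6, q = 1, p = 60, so R(n) = -6 + 60/(n + 1).
Then R(-4) = -6 + 60/(-3) = -26.

-26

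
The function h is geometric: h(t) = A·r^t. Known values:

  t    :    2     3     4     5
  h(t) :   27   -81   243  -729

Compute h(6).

Consecutive ratio: -81/27 = -3, and 243/(-81) = -3, so r = -3.
Then A·(-3)^2 = 27 gives A = 3, and h(t) = 3·(-3)^t.
h(6) = 3·(-3)^6 = 2187.

2187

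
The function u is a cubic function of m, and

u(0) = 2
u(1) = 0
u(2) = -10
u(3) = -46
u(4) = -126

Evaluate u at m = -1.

14

First differences: -2, -10, -36, -80. Second differences: -8, -26, -44. Third differences: -18, -18.
Level-3 differences are constant, so u has degree 3.
Fitting a degree-3 polynomial gives u(m) = -3m³ + 5m² - 4m + 2.
Then u(-1) = 14.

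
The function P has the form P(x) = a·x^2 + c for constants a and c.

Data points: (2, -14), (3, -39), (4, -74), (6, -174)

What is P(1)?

From P(2) = -14 and P(3) = -39: 4a + c = -14 and 9a + c = -39.
Subtracting: 5a = -25, so a = -5; then c = -14 − (-5)·4 = 6.
So P(x) = -5x² + 6, and P(1) = 1.

1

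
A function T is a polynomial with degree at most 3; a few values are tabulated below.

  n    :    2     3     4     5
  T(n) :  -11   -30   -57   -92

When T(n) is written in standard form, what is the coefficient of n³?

0

First differences: -19, -27, -35. Second differences: -8, -8.
Level-2 differences are constant, so T has degree 2.
Fitting a degree-2 polynomial gives T(n) = -4n² + n + 3.
The coefficient of n³ is 0.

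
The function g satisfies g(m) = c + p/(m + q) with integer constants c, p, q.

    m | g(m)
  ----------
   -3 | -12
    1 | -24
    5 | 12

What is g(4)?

(g(m) − c)(m + q) = p for each data point; the three points give a linear system in c and q, then p follows.
Solving: c = -6, q = -3, p = 36, so g(m) = -6 + 36/(m − 3).
Then g(4) = -6 + 36/1 = 30.

30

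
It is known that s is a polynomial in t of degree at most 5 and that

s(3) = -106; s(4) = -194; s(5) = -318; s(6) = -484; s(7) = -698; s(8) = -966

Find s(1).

-14

First differences: -88, -124, -166, -214, -268. Second differences: -36, -42, -48, -54. Third differences: -6, -6, -6.
Level-3 differences are constant, so s has degree 3.
Fitting a degree-3 polynomial gives s(t) = -t³ - 6t² - 9t + 2.
Then s(1) = -14.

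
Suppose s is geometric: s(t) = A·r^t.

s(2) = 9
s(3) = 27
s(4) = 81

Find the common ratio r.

Consecutive ratio: 27/9 = 3, and 81/27 = 3, so r = 3.
Then A·3^2 = 9 gives A = 1, and s(t) = 1·3^t.

3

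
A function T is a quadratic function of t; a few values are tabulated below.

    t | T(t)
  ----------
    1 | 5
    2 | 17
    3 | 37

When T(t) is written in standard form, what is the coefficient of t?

0

Write T(t) = at² + bt + c; the 3 given values yield a linear system in the 3 coefficients.
Solving, T(t) = 4t² + 1.
The coefficient of t is 0.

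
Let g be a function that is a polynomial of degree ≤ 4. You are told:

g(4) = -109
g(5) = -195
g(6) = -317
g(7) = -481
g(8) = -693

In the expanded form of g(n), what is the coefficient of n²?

Write g(n) = an^4 + bn³ + cn² + dn + e; the 5 given values yield a linear system in the 5 coefficients.
Solving, the leading coefficient vanishes, and g(n) = -n³ - 3n² + 2n - 5.
The coefficient of n² is -3.

-3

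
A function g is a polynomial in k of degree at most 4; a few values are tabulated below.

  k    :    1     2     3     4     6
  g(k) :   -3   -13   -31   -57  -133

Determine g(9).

Write g(k) = ak^4 + bk³ + ck² + dk + e; the 5 given values yield a linear system in the 5 coefficients.
Solving, the top 2 coefficients vanish, and g(k) = -4k² + 2k - 1.
Then g(9) = -307.

-307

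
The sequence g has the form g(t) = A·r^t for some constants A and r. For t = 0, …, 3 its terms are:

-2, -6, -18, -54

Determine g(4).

Consecutive ratio: -6/(-2) = 3, and -18/(-6) = 3, so r = 3.
Then A·3^0 = -2 gives A = -2, and g(t) = -2·3^t.
g(4) = -2·3^4 = -162.

-162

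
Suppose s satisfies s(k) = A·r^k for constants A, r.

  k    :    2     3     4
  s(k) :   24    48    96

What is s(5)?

192

Consecutive ratio: 48/24 = 2, and 96/48 = 2, so r = 2.
Then A·2^2 = 24 gives A = 6, and s(k) = 6·2^k.
s(5) = 6·2^5 = 192.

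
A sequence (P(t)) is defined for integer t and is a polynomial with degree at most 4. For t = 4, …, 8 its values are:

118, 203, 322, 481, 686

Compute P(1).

Write P(t) = at^4 + bt³ + ct² + dt + e; the 5 given values yield a linear system in the 5 coefficients.
Solving, the leading coefficient vanishes, and P(t) = t³ + 2t² + 6t - 2.
Then P(1) = 7.

7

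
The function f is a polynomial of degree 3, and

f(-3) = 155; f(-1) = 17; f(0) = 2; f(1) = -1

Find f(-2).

Write f(t) = at³ + bt² + ct + d; the 4 given values yield a linear system in the 4 coefficients.
Solving, f(t) = -3t³ + 6t² - 6t + 2.
Then f(-2) = 62.

62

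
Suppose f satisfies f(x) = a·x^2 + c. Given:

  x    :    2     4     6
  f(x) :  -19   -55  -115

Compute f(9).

-250

From f(2) = -19 and f(4) = -55: 4a + c = -19 and 16a + c = -55.
Subtracting: 12a = -36, so a = -3; then c = -19 − (-3)·4 = -7.
So f(x) = -3x² − 7, and f(9) = -250.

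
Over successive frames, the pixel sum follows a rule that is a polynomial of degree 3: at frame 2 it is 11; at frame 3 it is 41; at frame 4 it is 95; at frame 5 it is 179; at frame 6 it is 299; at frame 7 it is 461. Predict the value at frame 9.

Write the value at x as h(x).
Write h(x) = ax³ + bx² + cx + d; the 6 given values yield a linear system in the 4 coefficients.
Solving, h(x) = x³ + 3x² - 4x - 1.
Then h(9) = 935.

935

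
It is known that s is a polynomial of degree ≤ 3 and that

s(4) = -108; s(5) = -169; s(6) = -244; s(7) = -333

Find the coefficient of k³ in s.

First differences: -61, -75, -89. Second differences: -14, -14.
Level-2 differences are constant, so s has degree 2.
Fitting a degree-2 polynomial gives s(k) = -7k² + 2k - 4.
The coefficient of k³ is 0.

0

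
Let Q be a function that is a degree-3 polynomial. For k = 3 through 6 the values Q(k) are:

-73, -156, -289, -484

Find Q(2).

Write Q(k) = ak³ + bk² + ck + d; the 4 given values yield a linear system in the 4 coefficients.
Solving, Q(k) = -2k³ - k² - 2k - 4.
Then Q(2) = -28.

-28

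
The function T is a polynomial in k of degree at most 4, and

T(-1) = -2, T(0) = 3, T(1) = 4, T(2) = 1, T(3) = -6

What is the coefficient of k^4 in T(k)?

0

First differences: 5, 1, -3, -7. Second differences: -4, -4, -4.
Level-2 differences are constant, so T has degree 2.
Fitting a degree-2 polynomial gives T(k) = -2k² + 3k + 3.
The coefficient of k^4 is 0.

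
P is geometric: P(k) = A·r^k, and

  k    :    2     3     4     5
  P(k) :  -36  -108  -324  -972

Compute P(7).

-8748

Consecutive ratio: -108/(-36) = 3, and -324/(-108) = 3, so r = 3.
Then A·3^2 = -36 gives A = -4, and P(k) = -4·3^k.
P(7) = -4·3^7 = -8748.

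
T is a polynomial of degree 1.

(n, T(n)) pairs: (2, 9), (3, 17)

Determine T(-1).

-15

Write T(n) = an + b; the 2 given values yield a linear system in the 2 coefficients.
Solving, T(n) = 8n - 7.
Then T(-1) = -15.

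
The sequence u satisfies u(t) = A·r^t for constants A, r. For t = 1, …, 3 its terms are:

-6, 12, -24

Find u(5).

Consecutive ratio: 12/(-6) = -2, and -24/12 = -2, so r = -2.
Then A·(-2)^1 = -6 gives A = 3, and u(t) = 3·(-2)^t.
u(5) = 3·(-2)^5 = -96.

-96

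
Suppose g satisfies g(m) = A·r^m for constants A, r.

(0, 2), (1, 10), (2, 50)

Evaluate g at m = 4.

Consecutive ratio: 10/2 = 5, and 50/10 = 5, so r = 5.
Then A·5^0 = 2 gives A = 2, and g(m) = 2·5^m.
g(4) = 2·5^4 = 1250.

1250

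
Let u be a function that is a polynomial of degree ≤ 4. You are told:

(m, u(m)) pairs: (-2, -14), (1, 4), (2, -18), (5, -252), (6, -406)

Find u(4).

Write u(m) = am^4 + bm³ + cm² + dm + e; the 5 given values yield a linear system in the 5 coefficients.
Solving, the leading coefficient vanishes, and u(m) = -m³ - 6m² + 3m + 8.
Then u(4) = -140.

-140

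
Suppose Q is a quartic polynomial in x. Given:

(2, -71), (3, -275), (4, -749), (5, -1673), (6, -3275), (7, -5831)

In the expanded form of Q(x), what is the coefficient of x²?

-7

First differences: -204, -474, -924, -1602, -2556. Second differences: -270, -450, -678, -954. Third differences: -180, -228, -276. Fourth differences: -48, -48.
Level-4 differences are constant, so Q has degree 4.
Fitting a degree-4 polynomial gives Q(x) = -2x^4 - 2x³ - 7x² - x + 7.
The coefficient of x² is -7.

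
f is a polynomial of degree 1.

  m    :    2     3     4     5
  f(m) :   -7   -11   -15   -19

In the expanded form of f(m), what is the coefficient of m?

-4

Write f(m) = am + b; the 4 given values yield a linear system in the 2 coefficients.
Solving, f(m) = -4m + 1.
The coefficient of m is -4.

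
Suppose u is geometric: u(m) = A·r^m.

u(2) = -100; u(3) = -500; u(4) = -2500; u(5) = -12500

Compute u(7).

Consecutive ratio: -500/(-100) = 5, and -2500/(-500) = 5, so r = 5.
Then A·5^2 = -100 gives A = -4, and u(m) = -4·5^m.
u(7) = -4·5^7 = -312500.

-312500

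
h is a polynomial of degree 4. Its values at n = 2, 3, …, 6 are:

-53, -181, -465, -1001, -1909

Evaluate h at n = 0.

-1

Write h(n) = an^4 + bn³ + cn² + dn + e; the 5 given values yield a linear system in the 5 coefficients.
Solving, h(n) = -n^4 - 2n³ - 5n² - 1.
Then h(0) = -1.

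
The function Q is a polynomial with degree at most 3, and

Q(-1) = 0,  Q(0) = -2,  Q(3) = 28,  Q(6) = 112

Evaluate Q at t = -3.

22

Write Q(t) = at³ + bt² + ct + d; the 4 given values yield a linear system in the 4 coefficients.
Solving, the leading coefficient vanishes, and Q(t) = 3t² + t - 2.
Then Q(-3) = 22.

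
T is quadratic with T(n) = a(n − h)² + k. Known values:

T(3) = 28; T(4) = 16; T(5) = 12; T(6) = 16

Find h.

5

First differences -12, -4, 4; second difference 8 = 2a, so a = 4.
Expanding, the n-coefficient is −2ah = -8h; matching it to the data gives h = 5, and then k = 12.
So T(n) = 4(n − 5)² + 12.
Hence h = 5.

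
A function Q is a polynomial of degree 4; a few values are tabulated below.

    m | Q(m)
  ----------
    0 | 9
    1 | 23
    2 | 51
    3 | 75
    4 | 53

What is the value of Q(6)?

-417

Write Q(m) = am^4 + bm³ + cm² + dm + e; the 5 given values yield a linear system in the 5 coefficients.
Solving, Q(m) = -m^4 + 3m³ + 5m² + 7m + 9.
Then Q(6) = -417.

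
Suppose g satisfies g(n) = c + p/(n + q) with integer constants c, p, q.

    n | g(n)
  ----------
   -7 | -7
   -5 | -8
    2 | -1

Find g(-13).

-6

(g(n) − c)(n + q) = p for each data point; the three points give a linear system in c and q, then p follows.
Solving: c = -5, q = 1, p = 12, so g(n) = -5 + 12/(n + 1).
Then g(-13) = -5 + 12/(-12) = -6.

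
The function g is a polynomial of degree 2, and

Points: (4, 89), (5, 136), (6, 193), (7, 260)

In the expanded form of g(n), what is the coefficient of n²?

Write g(n) = an² + bn + c; the 4 given values yield a linear system in the 3 coefficients.
Solving, g(n) = 5n² + 2n + 1.
The coefficient of n² is 5.

5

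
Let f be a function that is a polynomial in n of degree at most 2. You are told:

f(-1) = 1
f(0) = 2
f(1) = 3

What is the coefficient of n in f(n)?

1

First differences: 1, 1.
Level-1 differences are constant, so f has degree 1.
Fitting a degree-1 polynomial gives f(n) = n + 2.
The coefficient of n is 1.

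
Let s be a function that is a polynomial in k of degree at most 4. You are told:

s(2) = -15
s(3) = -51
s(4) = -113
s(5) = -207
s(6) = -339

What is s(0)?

3

Write s(k) = ak^4 + bk³ + ck² + dk + e; the 5 given values yield a linear system in the 5 coefficients.
Solving, the leading coefficient vanishes, and s(k) = -k³ - 4k² + 3k + 3.
The constant term is s(0) = 3.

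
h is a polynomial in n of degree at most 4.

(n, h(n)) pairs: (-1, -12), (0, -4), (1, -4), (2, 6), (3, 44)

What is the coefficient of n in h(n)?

First differences: 8, 0, 10, 38. Second differences: -8, 10, 28. Third differences: 18, 18.
Level-3 differences are constant, so h has degree 3.
Fitting a degree-3 polynomial gives h(n) = 3n³ - 4n² + n - 4.
The coefficient of n is 1.

1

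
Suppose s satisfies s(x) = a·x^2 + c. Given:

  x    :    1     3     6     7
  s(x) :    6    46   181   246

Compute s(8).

From s(1) = 6 and s(3) = 46: 1a + c = 6 and 9a + c = 46.
Subtracting: 8a = 40, so a = 5; then c = 6 − 5·1 = 1.
So s(x) = 5x² + 1, and s(8) = 321.

321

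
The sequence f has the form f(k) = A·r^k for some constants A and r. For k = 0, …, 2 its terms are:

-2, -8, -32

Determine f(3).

Consecutive ratio: -8/(-2) = 4, and -32/(-8) = 4, so r = 4.
Then A·4^0 = -2 gives A = -2, and f(k) = -2·4^k.
f(3) = -2·4^3 = -128.

-128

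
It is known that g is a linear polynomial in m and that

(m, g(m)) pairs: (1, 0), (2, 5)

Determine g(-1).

-10

Write g(m) = am + b; the 2 given values yield a linear system in the 2 coefficients.
Solving, g(m) = 5m - 5.
Then g(-1) = -10.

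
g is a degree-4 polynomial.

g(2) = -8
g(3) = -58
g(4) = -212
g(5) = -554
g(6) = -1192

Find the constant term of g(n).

-4

Write g(n) = an^4 + bn³ + cn² + dn + e; the 5 given values yield a linear system in the 5 coefficients.
Solving, g(n) = -n^4 + 3n² - 4.
The constant term is g(0) = -4.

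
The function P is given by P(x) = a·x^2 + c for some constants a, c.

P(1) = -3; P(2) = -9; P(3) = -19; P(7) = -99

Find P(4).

From P(1) = -3 and P(2) = -9: 1a + c = -3 and 4a + c = -9.
Subtracting: 3a = -6, so a = -2; then c = -3 − (-2)·1 = -1.
So P(x) = -2x² − 1, and P(4) = -33.

-33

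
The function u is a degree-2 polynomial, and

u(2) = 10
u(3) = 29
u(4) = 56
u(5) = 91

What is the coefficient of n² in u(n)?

First differences: 19, 27, 35. Second differences: 8, 8.
Level-2 differences are constant, so u has degree 2.
Fitting a degree-2 polynomial gives u(n) = 4n² - n - 4.
The coefficient of n² is 4.

4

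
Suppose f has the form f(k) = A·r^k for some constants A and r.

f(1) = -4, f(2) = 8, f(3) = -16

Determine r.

-2

Consecutive ratio: 8/(-4) = -2, and -16/8 = -2, so r = -2.
Then A·(-2)^1 = -4 gives A = 2, and f(k) = 2·(-2)^k.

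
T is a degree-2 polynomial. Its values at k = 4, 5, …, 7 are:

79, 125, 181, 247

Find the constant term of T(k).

-5

Write T(k) = ak² + bk + c; the 4 given values yield a linear system in the 3 coefficients.
Solving, T(k) = 5k² + k - 5.
The constant term is T(0) = -5.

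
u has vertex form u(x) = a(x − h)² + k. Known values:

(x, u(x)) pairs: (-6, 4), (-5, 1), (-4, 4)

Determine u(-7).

13

First differences -3, 3; second difference 6 = 2a, so a = 3.
Expanding, the x-coefficient is −2ah = -6h; matching it to the data gives h = -5, and then k = 1.
So u(x) = 3(x + 5)² + 1.
u(-7) = 3·(-2)² + 1 = 13.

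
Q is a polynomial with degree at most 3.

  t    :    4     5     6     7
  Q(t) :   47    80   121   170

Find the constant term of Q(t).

-5

Write Q(t) = at³ + bt² + ct + d; the 4 given values yield a linear system in the 4 coefficients.
Solving, the leading coefficient vanishes, and Q(t) = 4t² - 3t - 5.
The constant term is Q(0) = -5.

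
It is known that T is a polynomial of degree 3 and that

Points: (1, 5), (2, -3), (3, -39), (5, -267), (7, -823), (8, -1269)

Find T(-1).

9

Write T(n) = an³ + bn² + cn + d; the 6 given values yield a linear system in the 4 coefficients.
Solving, T(n) = -3n³ + 4n² + n + 3.
Then T(-1) = 9.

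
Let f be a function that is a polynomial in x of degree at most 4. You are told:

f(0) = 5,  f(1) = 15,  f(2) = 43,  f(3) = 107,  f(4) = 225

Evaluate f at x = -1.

-5

First differences: 10, 28, 64, 118. Second differences: 18, 36, 54. Third differences: 18, 18.
Level-3 differences are constant, so f has degree 3.
Fitting a degree-3 polynomial gives f(x) = 3x³ + 7x + 5.
Then f(-1) = -5.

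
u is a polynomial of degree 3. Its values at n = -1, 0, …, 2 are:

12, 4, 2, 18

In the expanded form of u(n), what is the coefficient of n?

-7

Write u(n) = an³ + bn² + cn + d; the 4 given values yield a linear system in the 4 coefficients.
Solving, u(n) = 2n³ + 3n² - 7n + 4.
The coefficient of n is -7.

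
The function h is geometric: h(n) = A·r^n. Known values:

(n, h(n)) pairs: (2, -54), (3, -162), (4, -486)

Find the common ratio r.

Consecutive ratio: -162/(-54) = 3, and -486/(-162) = 3, so r = 3.
Then A·3^2 = -54 gives A = -6, and h(n) = -6·3^n.

3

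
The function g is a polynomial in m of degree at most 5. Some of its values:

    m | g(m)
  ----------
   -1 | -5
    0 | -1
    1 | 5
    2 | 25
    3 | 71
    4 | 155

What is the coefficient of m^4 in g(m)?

0

Write g(m) = am^5 + bm^4 + cm³ + dm² + em + p; the 6 given values yield a linear system in the 6 coefficients.
Solving, the top 2 coefficients vanish, and g(m) = 2m³ + m² + 3m - 1.
The coefficient of m^4 is 0.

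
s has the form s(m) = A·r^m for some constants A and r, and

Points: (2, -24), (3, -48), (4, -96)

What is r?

Consecutive ratio: -48/(-24) = 2, and -96/(-48) = 2, so r = 2.
Then A·2^2 = -24 gives A = -6, and s(m) = -6·2^m.

2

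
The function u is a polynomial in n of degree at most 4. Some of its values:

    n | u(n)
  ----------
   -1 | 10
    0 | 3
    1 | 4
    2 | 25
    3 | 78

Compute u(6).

549

Write u(n) = an^4 + bn³ + cn² + dn + e; the 5 given values yield a linear system in the 5 coefficients.
Solving, the leading coefficient vanishes, and u(n) = 2n³ + 4n² - 5n + 3.
Then u(6) = 549.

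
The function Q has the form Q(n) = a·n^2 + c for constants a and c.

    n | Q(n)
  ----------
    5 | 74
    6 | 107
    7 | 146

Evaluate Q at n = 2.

11

From Q(5) = 74 and Q(6) = 107: 25a + c = 74 and 36a + c = 107.
Subtracting: 11a = 33, so a = 3; then c = 74 − 3·25 = -1.
So Q(n) = 3n² − 1, and Q(2) = 11.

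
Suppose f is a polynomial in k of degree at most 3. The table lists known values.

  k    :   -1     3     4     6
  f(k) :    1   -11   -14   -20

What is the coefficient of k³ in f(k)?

Write f(k) = ak³ + bk² + ck + d; the 4 given values yield a linear system in the 4 coefficients.
Solving, the top 2 coefficients vanish, and f(k) = -3k - 2.
The coefficient of k³ is 0.

0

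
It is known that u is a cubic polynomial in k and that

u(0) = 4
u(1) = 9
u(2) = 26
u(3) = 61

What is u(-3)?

1

Write u(k) = ak³ + bk² + ck + d; the 4 given values yield a linear system in the 4 coefficients.
Solving, u(k) = k³ + 3k² + k + 4.
Then u(-3) = 1.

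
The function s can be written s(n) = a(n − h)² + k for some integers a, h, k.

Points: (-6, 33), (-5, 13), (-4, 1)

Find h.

First differences -20, -12; second difference 8 = 2a, so a = 4.
Expanding, the n-coefficient is −2ah = -8h; matching it to the data gives h = -3, and then k = -3.
So s(n) = 4(n + 3)² − 3.
Hence h = -3.

-3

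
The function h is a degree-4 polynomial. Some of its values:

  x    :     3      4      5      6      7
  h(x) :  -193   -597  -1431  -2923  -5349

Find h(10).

Write h(x) = ax^4 + bx³ + cx² + dx + e; the 5 given values yield a linear system in the 5 coefficients.
Solving, h(x) = -2x^4 - 2x³ + 3x² - x - 1.
Then h(10) = -21711.

-21711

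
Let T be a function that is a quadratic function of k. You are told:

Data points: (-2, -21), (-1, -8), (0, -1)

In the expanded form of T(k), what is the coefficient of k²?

Write T(k) = ak² + bk + c; the 3 given values yield a linear system in the 3 coefficients.
Solving, T(k) = -3k² + 4k - 1.
The coefficient of k² is -3.

-3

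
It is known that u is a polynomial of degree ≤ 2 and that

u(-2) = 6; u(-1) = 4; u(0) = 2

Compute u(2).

-2

First differences: -2, -2.
Level-1 differences are constant, so u has degree 1.
Fitting a degree-1 polynomial gives u(m) = -2m + 2.
Then u(2) = -2.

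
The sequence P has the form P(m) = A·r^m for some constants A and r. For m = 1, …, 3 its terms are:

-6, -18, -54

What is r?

3

Consecutive ratio: -18/(-6) = 3, and -54/(-18) = 3, so r = 3.
Then A·3^1 = -6 gives A = -2, and P(m) = -2·3^m.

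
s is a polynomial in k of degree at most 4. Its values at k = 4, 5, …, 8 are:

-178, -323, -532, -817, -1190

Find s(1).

First differences: -145, -209, -285, -373. Second differences: -64, -76, -88. Third differences: -12, -12.
Level-3 differences are constant, so s has degree 3.
Fitting a degree-3 polynomial gives s(k) = -2k³ - 2k² - 5k + 2.
Then s(1) = -7.

-7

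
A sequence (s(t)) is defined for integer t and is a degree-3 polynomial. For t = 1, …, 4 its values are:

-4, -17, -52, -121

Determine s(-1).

Write s(t) = at³ + bt² + ct + d; the 4 given values yield a linear system in the 4 coefficients.
Solving, s(t) = -2t³ + t² - 2t - 1.
Then s(-1) = 4.

4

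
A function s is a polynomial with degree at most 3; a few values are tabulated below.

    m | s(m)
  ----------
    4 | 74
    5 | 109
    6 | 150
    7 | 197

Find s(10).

First differences: 35, 41, 47. Second differences: 6, 6.
Level-2 differences are constant, so s has degree 2.
Fitting a degree-2 polynomial gives s(m) = 3m² + 8m - 6.
Then s(10) = 374.

374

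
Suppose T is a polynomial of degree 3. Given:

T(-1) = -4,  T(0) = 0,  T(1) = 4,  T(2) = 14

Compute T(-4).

-76

Write T(k) = ak³ + bk² + ck + d; the 4 given values yield a linear system in the 4 coefficients.
Solving, T(k) = k³ + 3k.
Then T(-4) = -76.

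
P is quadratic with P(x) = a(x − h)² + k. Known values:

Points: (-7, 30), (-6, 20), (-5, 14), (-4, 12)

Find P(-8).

44

First differences -10, -6, -2; second difference 4 = 2a, so a = 2.
Expanding, the x-coefficient is −2ah = -4h; matching it to the data gives h = -4, and then k = 12.
So P(x) = 2(x + 4)² + 12.
P(-8) = 2·(-4)² + 12 = 44.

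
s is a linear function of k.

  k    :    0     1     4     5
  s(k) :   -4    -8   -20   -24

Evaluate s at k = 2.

-12

Write s(k) = ak + b; the 4 given values yield a linear system in the 2 coefficients.
Solving, s(k) = -4k - 4.
Then s(2) = -12.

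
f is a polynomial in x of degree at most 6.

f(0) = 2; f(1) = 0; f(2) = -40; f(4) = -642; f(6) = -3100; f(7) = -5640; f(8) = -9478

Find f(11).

Write f(x) = ax^6 + bx^5 + cx^4 + dx³ + ex² + px + q; the 7 given values yield a linear system in the 7 coefficients.
Solving, the top 2 coefficients vanish, and f(x) = -2x^4 - 3x³ + 4x² - x + 2.
Then f(11) = -32800.

-32800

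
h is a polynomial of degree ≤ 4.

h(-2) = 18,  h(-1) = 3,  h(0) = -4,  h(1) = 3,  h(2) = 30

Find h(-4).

48

First differences: -15, -7, 7, 27. Second differences: 8, 14, 20. Third differences: 6, 6.
Level-3 differences are constant, so h has degree 3.
Fitting a degree-3 polynomial gives h(n) = n³ + 7n² - n - 4.
Then h(-4) = 48.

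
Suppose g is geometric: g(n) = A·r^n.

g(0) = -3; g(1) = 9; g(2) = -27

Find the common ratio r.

Consecutive ratio: 9/(-3) = -3, and -27/9 = -3, so r = -3.
Then A·(-3)^0 = -3 gives A = -3, and g(n) = -3·(-3)^n.

-3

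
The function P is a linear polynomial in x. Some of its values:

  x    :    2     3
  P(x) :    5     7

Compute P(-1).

-1

Write P(x) = ax + b; the 2 given values yield a linear system in the 2 coefficients.
Solving, P(x) = 2x + 1.
Then P(-1) = -1.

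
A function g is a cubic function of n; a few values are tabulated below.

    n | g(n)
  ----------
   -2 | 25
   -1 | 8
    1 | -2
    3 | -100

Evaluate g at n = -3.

74

Write g(n) = an³ + bn² + cn + d; the 4 given values yield a linear system in the 4 coefficients.
Solving, g(n) = -3n³ - 2n² - 2n + 5.
Then g(-3) = 74.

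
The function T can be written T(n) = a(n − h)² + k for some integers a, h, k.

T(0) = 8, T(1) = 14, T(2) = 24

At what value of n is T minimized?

-1

First differences 6, 10; second difference 4 = 2a, so a = 2.
Expanding, the n-coefficient is −2ah = -4h; matching it to the data gives h = -1, and then k = 6.
So T(n) = 2(n + 1)² + 6.
Hence h = -1.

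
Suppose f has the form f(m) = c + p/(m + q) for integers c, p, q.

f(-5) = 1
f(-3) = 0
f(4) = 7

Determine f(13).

4

(f(m) − c)(m + q) = p for each data point; the three points give a linear system in c and q, then p follows.
Solving: c = 3, q = -1, p = 12, so f(m) = 3 + 12/(m − 1).
Then f(13) = 3 + 12/12 = 4.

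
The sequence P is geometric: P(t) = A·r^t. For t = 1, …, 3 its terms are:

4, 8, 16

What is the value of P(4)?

32

Consecutive ratio: 8/4 = 2, and 16/8 = 2, so r = 2.
Then A·2^1 = 4 gives A = 2, and P(t) = 2·2^t.
P(4) = 2·2^4 = 32.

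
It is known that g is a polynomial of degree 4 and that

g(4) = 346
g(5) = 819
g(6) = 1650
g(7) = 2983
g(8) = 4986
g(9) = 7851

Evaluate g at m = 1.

First differences: 473, 831, 1333, 2003, 2865. Second differences: 358, 502, 670, 862. Third differences: 144, 168, 192. Fourth differences: 24, 24.
Level-4 differences are constant, so g has degree 4.
Fitting a degree-4 polynomial gives g(m) = m^4 + 2m³ - 2m² - 6.
Then g(1) = -5.

-5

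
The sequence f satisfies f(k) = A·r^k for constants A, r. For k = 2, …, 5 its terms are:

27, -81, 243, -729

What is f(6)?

Consecutive ratio: -81/27 = -3, and 243/(-81) = -3, so r = -3.
Then A·(-3)^2 = 27 gives A = 3, and f(k) = 3·(-3)^k.
f(6) = 3·(-3)^6 = 2187.

2187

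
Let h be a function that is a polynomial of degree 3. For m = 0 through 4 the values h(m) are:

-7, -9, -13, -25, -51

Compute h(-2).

Write h(m) = am³ + bm² + cm + d; the 5 given values yield a linear system in the 4 coefficients.
Solving, h(m) = -m³ + 2m² - 3m - 7.
Then h(-2) = 15.

15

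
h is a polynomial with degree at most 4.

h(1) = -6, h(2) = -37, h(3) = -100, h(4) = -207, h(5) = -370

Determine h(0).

5

First differences: -31, -63, -107, -163. Second differences: -32, -44, -56. Third differences: -12, -12.
Level-3 differences are constant, so h has degree 3.
Fitting a degree-3 polynomial gives h(m) = -2m³ - 4m² - 5m + 5.
Then h(0) = 5.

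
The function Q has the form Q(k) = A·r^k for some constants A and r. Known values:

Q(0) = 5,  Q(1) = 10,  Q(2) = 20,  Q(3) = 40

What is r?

2

Consecutive ratio: 10/5 = 2, and 20/10 = 2, so r = 2.
Then A·2^0 = 5 gives A = 5, and Q(k) = 5·2^k.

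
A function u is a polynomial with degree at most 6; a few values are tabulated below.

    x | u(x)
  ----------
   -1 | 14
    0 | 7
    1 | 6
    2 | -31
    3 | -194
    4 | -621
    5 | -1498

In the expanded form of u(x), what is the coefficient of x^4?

Write u(x) = ax^6 + bx^5 + cx^4 + dx³ + ex² + px + q; the 7 given values yield a linear system in the 7 coefficients.
Solving, the top 2 coefficients vanish, and u(x) = -2x^4 - 3x³ + 5x² - x + 7.
The coefficient of x^4 is -2.

-2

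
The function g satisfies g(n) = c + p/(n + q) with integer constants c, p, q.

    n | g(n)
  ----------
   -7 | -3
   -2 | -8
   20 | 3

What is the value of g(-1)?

-11

(g(n) − c)(n + q) = p for each data point; the three points give a linear system in c and q, then p follows.
Solving: c = 1, q = -2, p = 36, so g(n) = 1 + 36/(n − 2).
Then g(-1) = 1 + 36/(-3) = -11.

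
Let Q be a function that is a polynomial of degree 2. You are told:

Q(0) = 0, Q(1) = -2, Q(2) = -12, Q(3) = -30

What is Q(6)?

-132

Write Q(m) = am² + bm + c; the 4 given values yield a linear system in the 3 coefficients.
Solving, Q(m) = -4m² + 2m.
Then Q(6) = -132.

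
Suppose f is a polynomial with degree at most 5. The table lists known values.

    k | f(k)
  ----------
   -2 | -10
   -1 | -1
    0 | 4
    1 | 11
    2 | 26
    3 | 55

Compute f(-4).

First differences: 9, 5, 7, 15, 29. Second differences: -4, 2, 8, 14. Third differences: 6, 6, 6.
Level-3 differences are constant, so f has degree 3.
Fitting a degree-3 polynomial gives f(k) = k³ + k² + 5k + 4.
Then f(-4) = -64.

-64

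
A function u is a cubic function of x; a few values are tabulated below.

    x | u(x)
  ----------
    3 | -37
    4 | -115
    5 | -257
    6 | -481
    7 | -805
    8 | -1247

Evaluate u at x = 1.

First differences: -78, -142, -224, -324, -442. Second differences: -64, -82, -100, -118. Third differences: -18, -18, -18.
Level-3 differences are constant, so u has degree 3.
Fitting a degree-3 polynomial gives u(x) = -3x³ + 4x² + 5x - 7.
Then u(1) = -1.

-1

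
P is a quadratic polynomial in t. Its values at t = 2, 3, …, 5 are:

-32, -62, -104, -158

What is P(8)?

First differences: -30, -42, -54. Second differences: -12, -12.
Level-2 differences are constant, so P has degree 2.
Fitting a degree-2 polynomial gives P(t) = -6t² - 8.
Then P(8) = -392.

-392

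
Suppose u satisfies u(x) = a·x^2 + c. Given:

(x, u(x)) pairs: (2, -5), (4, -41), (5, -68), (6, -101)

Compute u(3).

From u(2) = -5 and u(4) = -41: 4a + c = -5 and 16a + c = -41.
Subtracting: 12a = -36, so a = -3; then c = -5 − (-3)·4 = 7.
So u(x) = -3x² + 7, and u(3) = -20.

-20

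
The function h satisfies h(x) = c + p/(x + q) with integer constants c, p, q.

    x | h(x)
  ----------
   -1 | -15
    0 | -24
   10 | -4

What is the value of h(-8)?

(h(x) − c)(x + q) = p for each data point; the three points give a linear system in c and q, then p follows.
Solving: c = -6, q = -1, p = 18, so h(x) = -6 + 18/(x − 1).
Then h(-8) = -6 + 18/(-9) = -8.

-8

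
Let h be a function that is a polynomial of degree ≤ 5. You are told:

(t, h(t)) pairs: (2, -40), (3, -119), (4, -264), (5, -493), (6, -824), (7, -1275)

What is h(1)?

First differences: -79, -145, -229, -331, -451. Second differences: -66, -84, -102, -120. Third differences: -18, -18, -18.
Level-3 differences are constant, so h has degree 3.
Fitting a degree-3 polynomial gives h(t) = -3t³ - 6t² + 8t - 8.
Then h(1) = -9.

-9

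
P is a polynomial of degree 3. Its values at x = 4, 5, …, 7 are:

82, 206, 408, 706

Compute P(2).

-4

Write P(x) = ax³ + bx² + cx + d; the 4 given values yield a linear system in the 4 coefficients.
Solving, P(x) = 3x³ - 6x² - 5x + 6.
Then P(2) = -4.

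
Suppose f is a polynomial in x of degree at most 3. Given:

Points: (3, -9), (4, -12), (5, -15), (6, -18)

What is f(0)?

0

First differences: -3, -3, -3.
Level-1 differences are constant, so f has degree 1.
Fitting a degree-1 polynomial gives f(x) = -3x.
The constant term is f(0) = 0.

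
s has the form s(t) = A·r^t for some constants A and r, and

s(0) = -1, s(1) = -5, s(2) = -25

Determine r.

5

Consecutive ratio: -5/(-1) = 5, and -25/(-5) = 5, so r = 5.
Then A·5^0 = -1 gives A = -1, and s(t) = -1·5^t.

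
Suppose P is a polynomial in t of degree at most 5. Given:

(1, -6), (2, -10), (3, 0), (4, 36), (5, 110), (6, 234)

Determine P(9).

Write P(t) = at^5 + bt^4 + ct³ + dt² + et + p; the 6 given values yield a linear system in the 6 coefficients.
Solving, the top 2 coefficients vanish, and P(t) = 2t³ - 5t² - 3t.
Then P(9) = 1026.

1026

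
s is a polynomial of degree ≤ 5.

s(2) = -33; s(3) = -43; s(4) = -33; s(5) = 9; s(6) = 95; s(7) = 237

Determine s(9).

First differences: -10, 10, 42, 86, 142. Second differences: 20, 32, 44, 56. Third differences: 12, 12, 12.
Level-3 differences are constant, so s has degree 3.
Fitting a degree-3 polynomial gives s(k) = 2k³ - 8k² - 8k - 1.
Then s(9) = 737.

737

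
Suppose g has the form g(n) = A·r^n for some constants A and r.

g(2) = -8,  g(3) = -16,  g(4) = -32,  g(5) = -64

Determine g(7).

-256

Consecutive ratio: -16/(-8) = 2, and -32/(-16) = 2, so r = 2.
Then A·2^2 = -8 gives A = -2, and g(n) = -2·2^n.
g(7) = -2·2^7 = -256.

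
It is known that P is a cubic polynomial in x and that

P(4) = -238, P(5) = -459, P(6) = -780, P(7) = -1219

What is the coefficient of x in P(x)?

Write P(x) = ax³ + bx² + cx + d; the 4 given values yield a linear system in the 4 coefficients.
Solving, P(x) = -3x³ - 5x² + 7x + 6.
The coefficient of x is 7.

7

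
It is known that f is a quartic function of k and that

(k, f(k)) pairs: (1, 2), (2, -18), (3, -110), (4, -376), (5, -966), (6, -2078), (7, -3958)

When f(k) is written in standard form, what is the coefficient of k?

First differences: -20, -92, -266, -590, -1112, -1880. Second differences: -72, -174, -324, -522, -768. Third differences: -102, -150, -198, -246. Fourth differences: -48, -48, -48.
Level-4 differences are constant, so f has degree 4.
Fitting a degree-4 polynomial gives f(k) = -2k^4 + 3k³ - 4k² + k + 4.
The coefficient of k is 1.

1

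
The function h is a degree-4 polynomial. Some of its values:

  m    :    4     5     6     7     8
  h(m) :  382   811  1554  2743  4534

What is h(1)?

19

Write h(m) = am^4 + bm³ + cm² + dm + e; the 5 given values yield a linear system in the 5 coefficients.
Solving, h(m) = m^4 + 6m² + 6m + 6.
Then h(1) = 19.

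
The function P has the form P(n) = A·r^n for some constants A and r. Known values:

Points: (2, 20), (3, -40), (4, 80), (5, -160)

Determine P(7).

-640

Consecutive ratio: -40/20 = -2, and 80/(-40) = -2, so r = -2.
Then A·(-2)^2 = 20 gives A = 5, and P(n) = 5·(-2)^n.
P(7) = 5·(-2)^7 = -640.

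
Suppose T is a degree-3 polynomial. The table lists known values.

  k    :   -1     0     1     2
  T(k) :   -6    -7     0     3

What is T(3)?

-10

Write T(k) = ak³ + bk² + ck + d; the 4 given values yield a linear system in the 4 coefficients.
Solving, T(k) = -2k³ + 4k² + 5k - 7.
Then T(3) = -10.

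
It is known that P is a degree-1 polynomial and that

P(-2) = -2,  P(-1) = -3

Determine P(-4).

Write P(t) = at + b; the 2 given values yield a linear system in the 2 coefficients.
Solving, P(t) = -t - 4.
Then P(-4) = 0.

0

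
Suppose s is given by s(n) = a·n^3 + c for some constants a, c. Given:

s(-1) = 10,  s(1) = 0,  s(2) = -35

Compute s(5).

-620

From s(-1) = 10 and s(1) = 0: -1a + c = 10 and 1a + c = 0.
Subtracting: 2a = -10, so a = -5; then c = 10 − (-5)·(-1) = 5.
So s(n) = -5n³ + 5, and s(5) = -620.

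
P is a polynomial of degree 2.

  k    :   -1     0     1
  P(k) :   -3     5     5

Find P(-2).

Write P(k) = ak² + bk + c; the 3 given values yield a linear system in the 3 coefficients.
Solving, P(k) = -4k² + 4k + 5.
Then P(-2) = -19.

-19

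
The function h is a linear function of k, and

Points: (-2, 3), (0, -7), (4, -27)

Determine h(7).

Write h(k) = ak + b; the 3 given values yield a linear system in the 2 coefficients.
Solving, h(k) = -5k - 7.
Then h(7) = -42.

-42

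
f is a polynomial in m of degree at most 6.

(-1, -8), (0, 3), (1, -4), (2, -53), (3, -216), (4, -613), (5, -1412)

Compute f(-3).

-228

First differences: 11, -7, -49, -163, -397, -799. Second differences: -18, -42, -114, -234, -402. Third differences: -24, -72, -120, -168. Fourth differences: -48, -48, -48.
Level-4 differences are constant, so f has degree 4.
Fitting a degree-4 polynomial gives f(m) = -2m^4 - 7m² + 2m + 3.
Then f(-3) = -228.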